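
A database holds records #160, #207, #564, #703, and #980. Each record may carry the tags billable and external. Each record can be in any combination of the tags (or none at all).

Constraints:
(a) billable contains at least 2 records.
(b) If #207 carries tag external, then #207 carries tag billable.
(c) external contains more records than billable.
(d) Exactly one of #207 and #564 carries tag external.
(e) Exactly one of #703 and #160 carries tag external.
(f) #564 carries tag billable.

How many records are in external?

3

From (f): #564 ∈ billable.
Suppose #980 ∉ external: no assignment then satisfies all the clues, so #980 ∈ external.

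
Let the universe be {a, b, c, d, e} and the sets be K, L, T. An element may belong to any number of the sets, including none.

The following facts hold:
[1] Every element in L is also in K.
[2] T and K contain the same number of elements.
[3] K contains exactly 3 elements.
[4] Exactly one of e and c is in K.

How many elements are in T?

3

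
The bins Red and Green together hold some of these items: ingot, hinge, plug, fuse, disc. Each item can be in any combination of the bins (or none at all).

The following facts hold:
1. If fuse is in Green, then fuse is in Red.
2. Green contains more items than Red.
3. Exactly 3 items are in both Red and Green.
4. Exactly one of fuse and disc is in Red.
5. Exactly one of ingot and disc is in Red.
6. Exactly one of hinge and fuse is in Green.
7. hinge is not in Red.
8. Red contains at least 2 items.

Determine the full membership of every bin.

Red = {fuse, ingot, plug}; Green = {disc, fuse, ingot, plug}

From (7): hinge ∉ Red.
Suppose ingot ∉ Red: no assignment then satisfies all the clues, so ingot ∈ Red.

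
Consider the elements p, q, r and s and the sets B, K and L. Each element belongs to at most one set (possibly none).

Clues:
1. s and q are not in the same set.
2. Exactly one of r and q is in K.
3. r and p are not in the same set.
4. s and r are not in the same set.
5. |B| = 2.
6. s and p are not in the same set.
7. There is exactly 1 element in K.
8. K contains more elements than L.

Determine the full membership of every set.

B = {p, q}; K = {r}; L = {}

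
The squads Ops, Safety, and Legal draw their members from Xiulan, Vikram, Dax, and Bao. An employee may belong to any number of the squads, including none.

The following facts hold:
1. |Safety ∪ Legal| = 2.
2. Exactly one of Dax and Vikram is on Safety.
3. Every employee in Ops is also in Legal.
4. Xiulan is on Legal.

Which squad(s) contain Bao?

Bao: none

From (4): Xiulan ∈ Legal.
Suppose Bao ∈ Ops: no assignment then satisfies all the clues, so Bao ∉ Ops.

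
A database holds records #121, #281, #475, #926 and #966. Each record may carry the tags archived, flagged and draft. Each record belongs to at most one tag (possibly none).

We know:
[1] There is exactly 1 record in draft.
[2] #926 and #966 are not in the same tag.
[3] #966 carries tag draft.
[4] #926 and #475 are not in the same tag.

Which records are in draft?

draft = {#966}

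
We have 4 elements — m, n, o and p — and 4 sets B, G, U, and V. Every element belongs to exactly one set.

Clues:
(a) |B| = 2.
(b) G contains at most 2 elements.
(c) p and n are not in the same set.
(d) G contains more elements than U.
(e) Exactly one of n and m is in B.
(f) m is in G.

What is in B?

From (f): m ∈ G.
(e) (exactly one): n ∈ B.
(c): p ∉ B.
(a): only 2 candidates remain for B, so all are in.

B = {n, o}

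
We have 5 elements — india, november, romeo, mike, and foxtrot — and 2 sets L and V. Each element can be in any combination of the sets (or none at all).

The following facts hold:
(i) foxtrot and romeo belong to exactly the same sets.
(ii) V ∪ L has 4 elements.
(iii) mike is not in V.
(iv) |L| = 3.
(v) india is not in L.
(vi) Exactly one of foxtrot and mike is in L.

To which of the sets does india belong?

india: V

From (iii): mike ∉ V.
From (v): india ∉ L.
Suppose india ∉ V: no assignment then satisfies all the clues, so india ∈ V.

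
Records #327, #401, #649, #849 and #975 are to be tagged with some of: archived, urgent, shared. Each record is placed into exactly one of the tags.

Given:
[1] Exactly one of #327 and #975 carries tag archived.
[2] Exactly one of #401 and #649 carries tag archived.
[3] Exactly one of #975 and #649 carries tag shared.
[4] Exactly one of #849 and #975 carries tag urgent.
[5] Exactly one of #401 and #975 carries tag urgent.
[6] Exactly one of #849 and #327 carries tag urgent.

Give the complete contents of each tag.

archived = {#327, #649}; urgent = {#401, #849}; shared = {#975}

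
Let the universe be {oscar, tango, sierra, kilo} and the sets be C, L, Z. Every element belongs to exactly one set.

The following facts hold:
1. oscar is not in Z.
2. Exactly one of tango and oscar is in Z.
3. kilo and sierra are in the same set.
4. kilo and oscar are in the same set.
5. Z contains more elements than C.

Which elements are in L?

From (1): oscar ∉ Z.
(2) (exactly one): tango ∈ Z.
(4): kilo matches oscar: kilo ∉ Z.
(3): sierra matches kilo: sierra ∉ Z.
Suppose oscar ∉ L: no assignment then satisfies all the clues, so oscar ∈ L.

L = {kilo, oscar, sierra}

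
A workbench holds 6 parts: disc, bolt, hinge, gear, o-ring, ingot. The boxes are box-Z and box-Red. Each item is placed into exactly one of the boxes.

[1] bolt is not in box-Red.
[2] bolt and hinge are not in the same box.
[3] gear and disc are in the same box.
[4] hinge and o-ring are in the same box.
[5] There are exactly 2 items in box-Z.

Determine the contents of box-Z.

box-Z = {bolt, ingot}

From (1): bolt ∉ box-Red.
Only one box left: bolt ∈ box-Z.
(2): hinge ∉ box-Z.
(4): o-ring matches hinge: o-ring ∉ box-Z.
Only one box left: hinge ∈ box-Red.
Only one box left: o-ring ∈ box-Red.
Suppose disc ∈ box-Z: no assignment then satisfies all the clues, so disc ∉ box-Z.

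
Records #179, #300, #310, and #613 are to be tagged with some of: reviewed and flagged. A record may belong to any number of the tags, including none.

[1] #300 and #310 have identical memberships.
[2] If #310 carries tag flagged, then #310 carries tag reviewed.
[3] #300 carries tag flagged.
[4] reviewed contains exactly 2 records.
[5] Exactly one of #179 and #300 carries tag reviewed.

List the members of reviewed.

reviewed = {#300, #310}

From (3): #300 ∈ flagged.
(1): #310 matches #300: #310 ∈ flagged.
(2): #310 ∈ reviewed.
(1): #300 matches #310: #300 ∈ reviewed.
(4): reviewed already has 2, so the rest are out.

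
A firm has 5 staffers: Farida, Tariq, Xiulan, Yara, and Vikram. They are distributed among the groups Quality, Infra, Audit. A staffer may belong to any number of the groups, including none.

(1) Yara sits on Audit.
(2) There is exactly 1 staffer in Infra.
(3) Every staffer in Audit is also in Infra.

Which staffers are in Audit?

Audit = {Yara}

From (1): Yara ∈ Audit.
(3) with Yara ∈ Audit: Yara ∈ Infra.
(2): Infra already has 1, so the rest are out.
(3) contrapositive: Farida ∉ Audit.
(3) contrapositive: Tariq ∉ Audit.
(3) contrapositive: Xiulan ∉ Audit.
(3) contrapositive: Vikram ∉ Audit.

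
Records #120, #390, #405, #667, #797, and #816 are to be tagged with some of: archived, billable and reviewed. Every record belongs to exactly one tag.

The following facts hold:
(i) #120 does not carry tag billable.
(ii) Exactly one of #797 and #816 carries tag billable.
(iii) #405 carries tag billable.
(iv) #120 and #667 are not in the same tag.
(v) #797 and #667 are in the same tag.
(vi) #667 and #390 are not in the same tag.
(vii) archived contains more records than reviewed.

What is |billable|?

3

From (i): #120 ∉ billable.
From (iii): #405 ∈ billable.
Suppose #667 ∈ reviewed: no assignment then satisfies all the clues, so #667 ∉ reviewed.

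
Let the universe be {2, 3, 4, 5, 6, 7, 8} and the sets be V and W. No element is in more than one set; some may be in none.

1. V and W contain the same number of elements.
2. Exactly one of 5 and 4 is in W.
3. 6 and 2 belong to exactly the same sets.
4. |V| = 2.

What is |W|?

2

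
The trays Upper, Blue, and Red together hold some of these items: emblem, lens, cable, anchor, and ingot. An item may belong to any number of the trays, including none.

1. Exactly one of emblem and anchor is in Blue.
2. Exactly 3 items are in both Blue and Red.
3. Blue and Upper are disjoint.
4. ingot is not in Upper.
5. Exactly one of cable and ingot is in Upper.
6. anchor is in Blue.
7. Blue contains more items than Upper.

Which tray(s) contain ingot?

ingot: Blue, Red

From (4): ingot ∉ Upper.
From (6): anchor ∈ Blue.
(1) (exactly one): emblem ∉ Blue.
(3) (disjoint): anchor ∉ Upper.
(5) (exactly one): cable ∈ Upper.
(3) (disjoint): cable ∉ Blue.
Suppose ingot ∉ Blue: no assignment then satisfies all the clues, so ingot ∈ Blue.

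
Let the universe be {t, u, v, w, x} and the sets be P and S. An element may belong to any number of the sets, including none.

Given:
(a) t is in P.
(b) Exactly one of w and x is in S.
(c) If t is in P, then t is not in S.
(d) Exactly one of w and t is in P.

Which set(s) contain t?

From (a): t ∈ P.
(c): t ∉ S.
(d) (exactly one): w ∉ P.

t: P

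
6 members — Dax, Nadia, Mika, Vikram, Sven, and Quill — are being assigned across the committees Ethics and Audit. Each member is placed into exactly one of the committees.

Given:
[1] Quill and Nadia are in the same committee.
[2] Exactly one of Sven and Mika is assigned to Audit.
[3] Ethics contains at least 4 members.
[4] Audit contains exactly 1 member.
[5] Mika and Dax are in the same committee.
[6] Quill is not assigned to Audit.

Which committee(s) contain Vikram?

From (6): Quill ∉ Audit.
(1): Nadia matches Quill: Nadia ∉ Audit.
Only one committee left: Nadia ∈ Ethics.
Only one committee left: Quill ∈ Ethics.
Suppose Vikram ∉ Ethics: no assignment then satisfies all the clues, so Vikram ∈ Ethics.

Vikram: Ethics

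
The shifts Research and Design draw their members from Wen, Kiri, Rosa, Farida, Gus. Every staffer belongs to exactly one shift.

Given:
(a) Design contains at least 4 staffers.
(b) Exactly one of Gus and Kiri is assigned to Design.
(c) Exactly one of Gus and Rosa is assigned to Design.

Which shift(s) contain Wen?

Wen: Design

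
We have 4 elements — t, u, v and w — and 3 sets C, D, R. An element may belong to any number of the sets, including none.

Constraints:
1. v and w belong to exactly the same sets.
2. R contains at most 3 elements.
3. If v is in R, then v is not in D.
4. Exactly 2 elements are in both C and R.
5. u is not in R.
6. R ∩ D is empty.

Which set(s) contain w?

w: C, R

From (5): u ∉ R.
Suppose w ∉ C: no assignment then satisfies all the clues, so w ∈ C.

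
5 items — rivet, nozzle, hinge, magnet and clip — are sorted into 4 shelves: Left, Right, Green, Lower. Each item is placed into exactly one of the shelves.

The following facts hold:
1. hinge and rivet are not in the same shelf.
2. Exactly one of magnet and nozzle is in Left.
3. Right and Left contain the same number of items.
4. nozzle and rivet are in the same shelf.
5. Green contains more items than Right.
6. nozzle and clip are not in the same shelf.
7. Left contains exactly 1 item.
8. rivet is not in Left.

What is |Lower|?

1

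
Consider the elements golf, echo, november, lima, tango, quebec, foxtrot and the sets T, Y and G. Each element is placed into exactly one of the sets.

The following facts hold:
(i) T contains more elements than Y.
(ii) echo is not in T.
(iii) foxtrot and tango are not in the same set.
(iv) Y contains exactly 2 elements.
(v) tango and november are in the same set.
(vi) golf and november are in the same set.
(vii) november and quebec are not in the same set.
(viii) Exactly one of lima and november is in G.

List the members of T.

T = {golf, november, tango}

From (ii): echo ∉ T.
Suppose golf ∉ T: no assignment then satisfies all the clues, so golf ∈ T.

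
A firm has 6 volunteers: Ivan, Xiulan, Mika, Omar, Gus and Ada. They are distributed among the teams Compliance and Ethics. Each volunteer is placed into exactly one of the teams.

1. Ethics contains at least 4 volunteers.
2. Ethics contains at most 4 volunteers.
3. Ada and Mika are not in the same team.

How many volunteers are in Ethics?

4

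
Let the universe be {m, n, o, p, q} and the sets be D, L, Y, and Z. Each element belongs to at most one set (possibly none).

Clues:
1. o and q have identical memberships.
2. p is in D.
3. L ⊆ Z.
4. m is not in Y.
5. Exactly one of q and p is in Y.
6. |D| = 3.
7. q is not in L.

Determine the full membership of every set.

From (2): p ∈ D.
From (4): m ∉ Y.
From (7): q ∉ L.
(1): o matches q: o ∉ L.
(5) (exactly one): q ∈ Y.
(1): o matches q: o ∉ D.
(1): o matches q: o ∈ Y.
(6): only 3 candidates remain for D, so all are in.

D = {m, n, p}; L = {}; Y = {o, q}; Z = {}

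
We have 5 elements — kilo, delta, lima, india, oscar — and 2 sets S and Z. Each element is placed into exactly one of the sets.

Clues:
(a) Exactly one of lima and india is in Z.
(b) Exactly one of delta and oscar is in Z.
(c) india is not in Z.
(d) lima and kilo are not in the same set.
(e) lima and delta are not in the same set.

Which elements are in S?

S = {delta, india, kilo}

From (c): india ∉ Z.
(a) (exactly one): lima ∈ Z.
(d): kilo ∉ Z.
(e): delta ∉ Z.
Only one set left: kilo ∈ S.
Only one set left: delta ∈ S.
Only one set left: india ∈ S.
(b) (exactly one): oscar ∈ Z.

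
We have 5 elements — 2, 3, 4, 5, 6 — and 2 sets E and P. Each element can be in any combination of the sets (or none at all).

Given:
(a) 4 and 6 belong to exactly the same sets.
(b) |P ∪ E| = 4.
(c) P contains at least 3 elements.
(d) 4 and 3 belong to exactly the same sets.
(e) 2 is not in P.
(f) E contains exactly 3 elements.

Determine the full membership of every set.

E = {3, 4, 6}; P = {3, 4, 5, 6}

From (e): 2 ∉ P.
Suppose 2 ∈ E: no assignment then satisfies all the clues, so 2 ∉ E.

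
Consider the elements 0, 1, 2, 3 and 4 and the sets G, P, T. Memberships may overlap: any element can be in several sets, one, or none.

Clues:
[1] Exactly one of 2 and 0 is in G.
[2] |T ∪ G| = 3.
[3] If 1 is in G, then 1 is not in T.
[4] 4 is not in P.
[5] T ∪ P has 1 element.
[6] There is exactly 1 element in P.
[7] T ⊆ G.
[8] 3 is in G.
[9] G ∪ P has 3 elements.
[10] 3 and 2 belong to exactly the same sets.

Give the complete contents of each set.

G = {1, 2, 3}; P = {1}; T = {}

From (4): 4 ∉ P.
From (8): 3 ∈ G.
(10): 2 matches 3: 2 ∈ G.
(1) (exactly one): 0 ∉ G.
(7) contrapositive: 0 ∉ T.
Suppose 0 ∈ P: no assignment then satisfies all the clues, so 0 ∉ P.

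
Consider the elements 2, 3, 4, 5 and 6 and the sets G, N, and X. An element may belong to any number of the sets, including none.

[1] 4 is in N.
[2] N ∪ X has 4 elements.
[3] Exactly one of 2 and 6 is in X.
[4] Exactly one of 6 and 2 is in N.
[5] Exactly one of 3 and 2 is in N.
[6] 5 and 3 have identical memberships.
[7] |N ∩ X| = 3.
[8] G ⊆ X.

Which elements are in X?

X = {3, 5, 6}

From (1): 4 ∈ N.
Suppose 2 ∈ X: no assignment then satisfies all the clues, so 2 ∉ X.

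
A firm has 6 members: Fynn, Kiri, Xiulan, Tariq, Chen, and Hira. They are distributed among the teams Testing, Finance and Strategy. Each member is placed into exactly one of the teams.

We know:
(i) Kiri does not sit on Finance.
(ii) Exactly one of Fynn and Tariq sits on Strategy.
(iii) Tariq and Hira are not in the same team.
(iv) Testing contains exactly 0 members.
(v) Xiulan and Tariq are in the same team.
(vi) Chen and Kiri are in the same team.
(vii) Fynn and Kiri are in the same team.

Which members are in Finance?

Finance = {Tariq, Xiulan}

From (i): Kiri ∉ Finance.
(iv): Testing already has 0, so the rest are out.
(vi): Chen matches Kiri: Chen ∉ Finance.
(vii): Fynn matches Kiri: Fynn ∉ Finance.
Only one team left: Fynn ∈ Strategy.
Only one team left: Kiri ∈ Strategy.
Only one team left: Chen ∈ Strategy.
(ii) (exactly one): Tariq ∉ Strategy.
(v): Xiulan matches Tariq: Xiulan ∉ Strategy.
Only one team left: Xiulan ∈ Finance.
Only one team left: Tariq ∈ Finance.
Only one team left: Hira ∈ Strategy.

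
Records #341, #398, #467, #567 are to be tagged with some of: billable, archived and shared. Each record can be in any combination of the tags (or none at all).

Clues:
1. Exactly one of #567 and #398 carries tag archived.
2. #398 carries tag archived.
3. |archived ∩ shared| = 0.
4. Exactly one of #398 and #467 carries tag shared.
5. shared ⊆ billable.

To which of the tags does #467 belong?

#467: billable, shared

From (2): #398 ∈ archived.
(1) (exactly one): #567 ∉ archived.
Suppose #467 ∉ billable: no assignment then satisfies all the clues, so #467 ∈ billable.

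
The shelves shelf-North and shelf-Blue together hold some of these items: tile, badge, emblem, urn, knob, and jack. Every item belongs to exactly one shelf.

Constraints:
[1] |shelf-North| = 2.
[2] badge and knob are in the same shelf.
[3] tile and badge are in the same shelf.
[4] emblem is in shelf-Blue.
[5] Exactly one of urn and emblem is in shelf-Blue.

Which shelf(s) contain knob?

knob: shelf-Blue

From (4): emblem ∈ shelf-Blue.
(5) (exactly one): urn ∉ shelf-Blue.
Only one shelf left: urn ∈ shelf-North.
Suppose knob ∈ shelf-North: no assignment then satisfies all the clues, so knob ∉ shelf-North.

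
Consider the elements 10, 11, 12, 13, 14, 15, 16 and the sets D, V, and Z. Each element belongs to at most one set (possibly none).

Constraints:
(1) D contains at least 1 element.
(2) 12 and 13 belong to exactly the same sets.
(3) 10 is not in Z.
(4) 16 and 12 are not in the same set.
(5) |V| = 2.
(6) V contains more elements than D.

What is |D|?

1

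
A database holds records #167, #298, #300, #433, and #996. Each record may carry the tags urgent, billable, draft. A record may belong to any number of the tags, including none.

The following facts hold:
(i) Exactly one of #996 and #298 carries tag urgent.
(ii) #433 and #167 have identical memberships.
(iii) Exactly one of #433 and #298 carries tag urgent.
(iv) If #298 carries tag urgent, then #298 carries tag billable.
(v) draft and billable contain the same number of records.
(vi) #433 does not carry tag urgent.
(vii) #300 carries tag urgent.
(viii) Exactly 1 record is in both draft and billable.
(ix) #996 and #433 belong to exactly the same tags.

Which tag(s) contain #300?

#300: urgent

From (vi): #433 ∉ urgent.
From (vii): #300 ∈ urgent.
(ii): #167 matches #433: #167 ∉ urgent.
(iii) (exactly one): #298 ∈ urgent.
(iv): #298 ∈ billable.
(ix): #996 matches #433: #996 ∉ urgent.
Suppose #300 ∈ billable: no assignment then satisfies all the clues, so #300 ∉ billable.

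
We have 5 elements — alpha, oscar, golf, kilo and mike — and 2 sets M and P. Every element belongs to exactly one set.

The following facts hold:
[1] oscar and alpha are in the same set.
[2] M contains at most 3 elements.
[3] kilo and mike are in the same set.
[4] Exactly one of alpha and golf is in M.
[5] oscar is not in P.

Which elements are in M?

From (5): oscar ∉ P.
(1): alpha matches oscar: alpha ∉ P.
Only one set left: alpha ∈ M.
Only one set left: oscar ∈ M.
(4) (exactly one): golf ∉ M.
Only one set left: golf ∈ P.
Suppose kilo ∈ M: no assignment then satisfies all the clues, so kilo ∉ M.

M = {alpha, oscar}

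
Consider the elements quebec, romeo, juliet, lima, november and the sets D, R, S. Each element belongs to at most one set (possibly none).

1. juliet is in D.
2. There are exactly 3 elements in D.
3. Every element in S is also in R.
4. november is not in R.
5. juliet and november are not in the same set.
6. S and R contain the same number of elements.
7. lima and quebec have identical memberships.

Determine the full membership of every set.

D = {juliet, lima, quebec}; R = {}; S = {}

From (1): juliet ∈ D.
From (4): november ∉ R.
(3) contrapositive: november ∉ S.
(5): november ∉ D.
Suppose quebec ∉ D: no assignment then satisfies all the clues, so quebec ∈ D.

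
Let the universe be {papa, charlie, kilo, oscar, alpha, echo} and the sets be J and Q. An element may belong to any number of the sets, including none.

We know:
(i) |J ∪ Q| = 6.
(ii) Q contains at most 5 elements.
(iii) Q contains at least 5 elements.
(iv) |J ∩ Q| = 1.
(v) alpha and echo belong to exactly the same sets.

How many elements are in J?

2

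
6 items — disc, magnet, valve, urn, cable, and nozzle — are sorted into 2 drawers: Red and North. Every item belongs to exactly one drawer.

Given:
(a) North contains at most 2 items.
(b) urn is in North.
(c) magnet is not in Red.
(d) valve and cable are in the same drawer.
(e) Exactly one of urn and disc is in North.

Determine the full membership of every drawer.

Red = {cable, disc, nozzle, valve}; North = {magnet, urn}

From (b): urn ∈ North.
From (c): magnet ∉ Red.
(e) (exactly one): disc ∉ North.
Only one drawer left: disc ∈ Red.
Only one drawer left: magnet ∈ North.
(a): North already has 2, so the rest are out.
Only one drawer left: valve ∈ Red.
Only one drawer left: cable ∈ Red.
Only one drawer left: nozzle ∈ Red.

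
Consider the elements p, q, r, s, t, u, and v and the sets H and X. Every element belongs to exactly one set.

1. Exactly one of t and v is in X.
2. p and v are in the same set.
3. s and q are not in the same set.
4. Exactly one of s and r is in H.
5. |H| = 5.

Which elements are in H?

H = {p, q, r, u, v}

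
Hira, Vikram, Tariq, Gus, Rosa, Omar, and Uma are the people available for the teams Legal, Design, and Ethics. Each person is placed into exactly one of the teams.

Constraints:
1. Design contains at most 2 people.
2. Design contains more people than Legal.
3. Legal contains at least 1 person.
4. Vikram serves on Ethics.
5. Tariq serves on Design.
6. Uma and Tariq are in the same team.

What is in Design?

Design = {Tariq, Uma}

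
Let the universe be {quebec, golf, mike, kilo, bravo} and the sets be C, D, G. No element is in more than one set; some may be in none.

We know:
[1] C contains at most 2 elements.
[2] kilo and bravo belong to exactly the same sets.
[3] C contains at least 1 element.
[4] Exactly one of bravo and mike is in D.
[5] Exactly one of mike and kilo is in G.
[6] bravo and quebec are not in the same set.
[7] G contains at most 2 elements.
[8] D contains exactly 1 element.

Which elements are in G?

G = {bravo, kilo}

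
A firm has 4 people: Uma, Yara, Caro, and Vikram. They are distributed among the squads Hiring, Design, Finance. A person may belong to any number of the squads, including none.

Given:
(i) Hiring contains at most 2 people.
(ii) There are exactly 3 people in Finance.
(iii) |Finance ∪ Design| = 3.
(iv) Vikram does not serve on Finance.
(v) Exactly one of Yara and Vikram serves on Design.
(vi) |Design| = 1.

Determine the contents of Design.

Design = {Yara}

From (iv): Vikram ∉ Finance.
(ii): only 3 candidates remain for Finance, so all are in.
Suppose Uma ∈ Design: no assignment then satisfies all the clues, so Uma ∉ Design.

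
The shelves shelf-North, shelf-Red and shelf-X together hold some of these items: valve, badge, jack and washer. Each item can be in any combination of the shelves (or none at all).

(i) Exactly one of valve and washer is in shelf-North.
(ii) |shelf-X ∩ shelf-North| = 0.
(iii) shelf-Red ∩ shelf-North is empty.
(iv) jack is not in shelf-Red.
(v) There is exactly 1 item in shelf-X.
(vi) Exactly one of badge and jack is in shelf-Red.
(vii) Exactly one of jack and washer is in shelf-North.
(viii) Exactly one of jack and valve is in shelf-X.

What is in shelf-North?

shelf-North = {washer}

From (iv): jack ∉ shelf-Red.
(vi) (exactly one): badge ∈ shelf-Red.
(iii) (disjoint): badge ∉ shelf-North.
Suppose valve ∈ shelf-North: no assignment then satisfies all the clues, so valve ∉ shelf-North.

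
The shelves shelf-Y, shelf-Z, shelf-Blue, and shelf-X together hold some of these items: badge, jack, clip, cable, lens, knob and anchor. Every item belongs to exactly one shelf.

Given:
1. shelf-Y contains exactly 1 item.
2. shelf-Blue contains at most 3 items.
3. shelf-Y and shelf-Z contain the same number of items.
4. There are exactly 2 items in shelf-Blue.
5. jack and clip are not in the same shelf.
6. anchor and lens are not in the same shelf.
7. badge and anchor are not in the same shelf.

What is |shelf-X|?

3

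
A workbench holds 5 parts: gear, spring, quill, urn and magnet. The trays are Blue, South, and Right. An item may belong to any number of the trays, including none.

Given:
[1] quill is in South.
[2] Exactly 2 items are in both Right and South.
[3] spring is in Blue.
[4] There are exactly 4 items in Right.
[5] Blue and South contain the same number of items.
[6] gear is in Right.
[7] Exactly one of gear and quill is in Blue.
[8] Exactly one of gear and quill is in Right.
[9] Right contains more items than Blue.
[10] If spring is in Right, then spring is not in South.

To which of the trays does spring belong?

spring: Blue, Right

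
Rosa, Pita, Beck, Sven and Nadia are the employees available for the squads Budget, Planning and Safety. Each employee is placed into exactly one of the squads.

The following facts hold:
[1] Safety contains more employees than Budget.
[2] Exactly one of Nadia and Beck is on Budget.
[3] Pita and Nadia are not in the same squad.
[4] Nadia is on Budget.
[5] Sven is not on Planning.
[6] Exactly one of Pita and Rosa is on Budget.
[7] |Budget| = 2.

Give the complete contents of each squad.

Budget = {Nadia, Rosa}; Planning = {}; Safety = {Beck, Pita, Sven}

From (4): Nadia ∈ Budget.
From (5): Sven ∉ Planning.
(2) (exactly one): Beck ∉ Budget.
(3): Pita ∉ Budget.
(6) (exactly one): Rosa ∈ Budget.
(7): Budget already has 2, so the rest are out.
Only one squad left: Sven ∈ Safety.
Suppose Pita ∈ Planning: no assignment then satisfies all the clues, so Pita ∉ Planning.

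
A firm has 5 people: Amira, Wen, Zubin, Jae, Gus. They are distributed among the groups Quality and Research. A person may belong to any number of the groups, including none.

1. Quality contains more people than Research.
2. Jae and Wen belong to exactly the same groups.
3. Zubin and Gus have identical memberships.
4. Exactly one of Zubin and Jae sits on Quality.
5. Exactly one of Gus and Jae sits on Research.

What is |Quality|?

3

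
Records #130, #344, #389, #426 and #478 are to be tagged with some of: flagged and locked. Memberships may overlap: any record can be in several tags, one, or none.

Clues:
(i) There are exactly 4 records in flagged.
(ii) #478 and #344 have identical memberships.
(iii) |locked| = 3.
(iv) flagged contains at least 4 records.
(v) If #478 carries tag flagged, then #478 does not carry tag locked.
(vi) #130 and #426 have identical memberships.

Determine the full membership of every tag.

flagged = {#130, #344, #426, #478}; locked = {#130, #389, #426}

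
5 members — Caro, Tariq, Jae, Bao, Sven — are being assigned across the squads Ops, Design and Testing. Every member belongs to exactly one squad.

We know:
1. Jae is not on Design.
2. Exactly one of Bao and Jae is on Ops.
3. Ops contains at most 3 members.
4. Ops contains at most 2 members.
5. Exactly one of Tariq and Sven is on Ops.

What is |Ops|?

2

From (1): Jae ∉ Design.
Suppose Caro ∈ Ops: no assignment then satisfies all the clues, so Caro ∉ Ops.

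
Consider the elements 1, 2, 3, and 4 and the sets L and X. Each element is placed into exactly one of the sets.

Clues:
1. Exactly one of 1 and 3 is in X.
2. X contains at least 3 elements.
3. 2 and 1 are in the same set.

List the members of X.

X = {1, 2, 4}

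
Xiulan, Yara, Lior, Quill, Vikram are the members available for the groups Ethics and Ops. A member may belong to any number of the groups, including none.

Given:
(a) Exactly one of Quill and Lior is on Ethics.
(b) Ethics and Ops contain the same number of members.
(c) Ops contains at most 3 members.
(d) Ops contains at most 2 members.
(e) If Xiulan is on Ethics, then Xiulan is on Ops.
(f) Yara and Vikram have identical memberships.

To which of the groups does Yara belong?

Yara: none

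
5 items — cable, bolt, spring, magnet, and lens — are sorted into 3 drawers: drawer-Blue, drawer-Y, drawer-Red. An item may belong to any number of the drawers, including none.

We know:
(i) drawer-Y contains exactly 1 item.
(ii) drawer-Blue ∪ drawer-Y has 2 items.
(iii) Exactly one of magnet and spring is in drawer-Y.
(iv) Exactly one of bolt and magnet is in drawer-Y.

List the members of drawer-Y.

drawer-Y = {magnet}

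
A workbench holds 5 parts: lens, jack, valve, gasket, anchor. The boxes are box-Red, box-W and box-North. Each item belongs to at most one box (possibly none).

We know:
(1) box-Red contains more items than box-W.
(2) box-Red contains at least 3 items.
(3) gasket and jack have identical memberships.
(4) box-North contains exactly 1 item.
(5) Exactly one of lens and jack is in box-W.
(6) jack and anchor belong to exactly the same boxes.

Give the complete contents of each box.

box-Red = {anchor, gasket, jack}; box-W = {lens}; box-North = {valve}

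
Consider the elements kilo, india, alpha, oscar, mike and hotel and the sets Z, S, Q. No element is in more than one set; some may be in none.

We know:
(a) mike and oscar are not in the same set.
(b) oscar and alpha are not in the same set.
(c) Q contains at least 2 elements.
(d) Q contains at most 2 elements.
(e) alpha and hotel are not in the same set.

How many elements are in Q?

2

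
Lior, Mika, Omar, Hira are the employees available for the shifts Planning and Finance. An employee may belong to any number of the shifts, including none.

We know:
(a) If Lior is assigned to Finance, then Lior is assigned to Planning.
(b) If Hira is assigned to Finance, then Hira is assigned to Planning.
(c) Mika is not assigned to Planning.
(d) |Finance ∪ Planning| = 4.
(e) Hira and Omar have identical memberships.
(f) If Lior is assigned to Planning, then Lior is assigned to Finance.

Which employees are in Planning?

Planning = {Hira, Lior, Omar}

From (c): Mika ∉ Planning.
Suppose Lior ∉ Planning: no assignment then satisfies all the clues, so Lior ∈ Planning.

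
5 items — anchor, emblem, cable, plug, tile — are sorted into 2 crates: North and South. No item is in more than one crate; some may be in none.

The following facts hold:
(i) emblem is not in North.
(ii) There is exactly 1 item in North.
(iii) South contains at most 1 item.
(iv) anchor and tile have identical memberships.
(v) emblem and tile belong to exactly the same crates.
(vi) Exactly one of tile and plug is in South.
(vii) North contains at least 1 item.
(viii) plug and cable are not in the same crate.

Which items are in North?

North = {cable}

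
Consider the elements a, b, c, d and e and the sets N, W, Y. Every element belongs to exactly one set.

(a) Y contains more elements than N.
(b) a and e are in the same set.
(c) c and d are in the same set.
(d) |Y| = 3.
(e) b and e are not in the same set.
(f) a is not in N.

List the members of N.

N = {}

From (f): a ∉ N.
(b): e matches a: e ∉ N.
Suppose b ∈ N: no assignment then satisfies all the clues, so b ∉ N.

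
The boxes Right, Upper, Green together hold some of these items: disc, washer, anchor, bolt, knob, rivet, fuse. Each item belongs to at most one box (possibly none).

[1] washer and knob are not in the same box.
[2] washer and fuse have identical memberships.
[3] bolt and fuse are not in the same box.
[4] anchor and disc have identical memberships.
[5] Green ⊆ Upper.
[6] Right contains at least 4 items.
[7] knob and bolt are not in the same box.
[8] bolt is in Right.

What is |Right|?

4

From (8): bolt ∈ Right.
(3): fuse ∉ Right.
(7): knob ∉ Right.
(2): washer matches fuse: washer ∉ Right.
(6): only 4 candidates remain for Right, so all are in.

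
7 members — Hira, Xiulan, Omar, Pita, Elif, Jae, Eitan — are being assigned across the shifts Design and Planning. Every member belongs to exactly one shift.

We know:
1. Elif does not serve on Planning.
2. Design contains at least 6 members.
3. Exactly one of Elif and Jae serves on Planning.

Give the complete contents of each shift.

From (1): Elif ∉ Planning.
(3) (exactly one): Jae ∈ Planning.
Only one shift left: Elif ∈ Design.
(2): only 6 candidates remain for Design, so all are in.

Design = {Eitan, Elif, Hira, Omar, Pita, Xiulan}; Planning = {Jae}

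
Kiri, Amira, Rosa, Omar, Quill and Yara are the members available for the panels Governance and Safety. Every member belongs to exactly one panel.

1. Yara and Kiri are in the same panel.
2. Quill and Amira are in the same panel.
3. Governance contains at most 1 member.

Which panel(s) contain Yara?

Yara: Safety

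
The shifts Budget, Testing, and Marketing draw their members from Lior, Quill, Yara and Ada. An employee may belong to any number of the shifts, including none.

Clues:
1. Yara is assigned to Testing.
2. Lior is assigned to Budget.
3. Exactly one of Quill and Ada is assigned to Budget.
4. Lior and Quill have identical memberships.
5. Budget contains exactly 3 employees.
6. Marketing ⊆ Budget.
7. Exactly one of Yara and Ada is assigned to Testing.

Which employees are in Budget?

Budget = {Lior, Quill, Yara}

From (1): Yara ∈ Testing.
From (2): Lior ∈ Budget.
(4): Quill matches Lior: Quill ∈ Budget.
(7) (exactly one): Ada ∉ Testing.
(3) (exactly one): Ada ∉ Budget.
(5): only 3 candidates remain for Budget, so all are in.
(6) contrapositive: Ada ∉ Marketing.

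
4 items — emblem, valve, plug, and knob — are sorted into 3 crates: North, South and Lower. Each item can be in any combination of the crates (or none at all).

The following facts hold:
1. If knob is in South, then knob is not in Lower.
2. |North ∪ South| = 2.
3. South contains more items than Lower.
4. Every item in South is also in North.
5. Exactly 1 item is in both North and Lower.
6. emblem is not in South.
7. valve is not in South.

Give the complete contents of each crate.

North = {knob, plug}; South = {knob, plug}; Lower = {plug}

From (6): emblem ∉ South.
From (7): valve ∉ South.
Suppose emblem ∈ North: no assignment then satisfies all the clues, so emblem ∉ North.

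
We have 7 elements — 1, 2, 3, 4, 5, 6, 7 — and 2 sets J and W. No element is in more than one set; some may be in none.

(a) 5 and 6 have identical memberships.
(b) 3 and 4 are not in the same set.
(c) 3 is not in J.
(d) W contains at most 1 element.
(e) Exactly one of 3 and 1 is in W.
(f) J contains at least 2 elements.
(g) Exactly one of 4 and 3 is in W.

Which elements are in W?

W = {3}

From (c): 3 ∉ J.
Suppose 1 ∈ W: no assignment then satisfies all the clues, so 1 ∉ W.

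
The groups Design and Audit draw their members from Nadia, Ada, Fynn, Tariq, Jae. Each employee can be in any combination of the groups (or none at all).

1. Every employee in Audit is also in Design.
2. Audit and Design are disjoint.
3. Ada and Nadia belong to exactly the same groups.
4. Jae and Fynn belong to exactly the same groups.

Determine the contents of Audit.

Audit = {}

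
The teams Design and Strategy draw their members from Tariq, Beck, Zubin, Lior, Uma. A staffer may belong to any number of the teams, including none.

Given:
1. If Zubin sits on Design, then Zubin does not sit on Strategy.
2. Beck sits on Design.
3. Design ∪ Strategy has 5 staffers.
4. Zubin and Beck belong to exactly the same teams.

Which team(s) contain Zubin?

Zubin: Design

From (2): Beck ∈ Design.
(4): Zubin matches Beck: Zubin ∈ Design.
(1): Zubin ∉ Strategy.
(4): Beck matches Zubin: Beck ∉ Strategy.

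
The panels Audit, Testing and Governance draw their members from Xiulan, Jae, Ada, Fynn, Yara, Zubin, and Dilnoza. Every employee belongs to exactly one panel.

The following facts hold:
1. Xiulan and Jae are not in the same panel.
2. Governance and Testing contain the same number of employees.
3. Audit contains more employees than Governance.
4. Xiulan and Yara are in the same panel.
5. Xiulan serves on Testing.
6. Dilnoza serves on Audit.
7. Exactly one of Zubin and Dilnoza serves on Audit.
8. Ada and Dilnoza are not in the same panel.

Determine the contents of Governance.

Governance = {Ada, Zubin}

From (5): Xiulan ∈ Testing.
From (6): Dilnoza ∈ Audit.
(1): Jae ∉ Testing.
(4): Yara matches Xiulan: Yara ∉ Audit.
(4): Yara matches Xiulan: Yara ∈ Testing.
(7) (exactly one): Zubin ∉ Audit.
(8): Ada ∉ Audit.
Suppose Jae ∈ Governance: no assignment then satisfies all the clues, so Jae ∉ Governance.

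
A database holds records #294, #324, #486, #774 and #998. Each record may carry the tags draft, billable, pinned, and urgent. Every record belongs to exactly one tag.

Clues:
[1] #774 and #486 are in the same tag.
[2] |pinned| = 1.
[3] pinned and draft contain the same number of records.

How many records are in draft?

1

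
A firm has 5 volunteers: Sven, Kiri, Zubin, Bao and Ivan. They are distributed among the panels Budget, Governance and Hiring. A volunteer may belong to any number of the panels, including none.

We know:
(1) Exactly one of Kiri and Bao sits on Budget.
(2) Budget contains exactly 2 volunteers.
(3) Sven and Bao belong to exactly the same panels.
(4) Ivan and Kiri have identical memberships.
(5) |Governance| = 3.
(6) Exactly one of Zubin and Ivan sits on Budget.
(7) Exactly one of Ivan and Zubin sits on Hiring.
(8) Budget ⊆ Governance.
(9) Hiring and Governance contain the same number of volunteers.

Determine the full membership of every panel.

Budget = {Ivan, Kiri}; Governance = {Ivan, Kiri, Zubin}; Hiring = {Bao, Sven, Zubin}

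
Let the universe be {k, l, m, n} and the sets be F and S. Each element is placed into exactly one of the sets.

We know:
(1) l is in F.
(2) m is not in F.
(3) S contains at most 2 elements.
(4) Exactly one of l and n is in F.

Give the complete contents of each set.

From (1): l ∈ F.
From (2): m ∉ F.
(4) (exactly one): n ∉ F.
Only one set left: m ∈ S.
Only one set left: n ∈ S.
(3): S already has 2, so the rest are out.
Only one set left: k ∈ F.

F = {k, l}; S = {m, n}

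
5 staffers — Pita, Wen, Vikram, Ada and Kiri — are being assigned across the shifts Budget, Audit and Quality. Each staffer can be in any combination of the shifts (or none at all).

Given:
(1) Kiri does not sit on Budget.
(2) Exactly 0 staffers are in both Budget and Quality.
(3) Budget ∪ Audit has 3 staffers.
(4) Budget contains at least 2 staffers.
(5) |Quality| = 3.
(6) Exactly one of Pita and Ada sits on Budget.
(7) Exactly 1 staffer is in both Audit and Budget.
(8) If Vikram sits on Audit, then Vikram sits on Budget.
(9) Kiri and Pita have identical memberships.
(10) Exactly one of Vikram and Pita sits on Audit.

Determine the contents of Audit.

Audit = {Vikram, Wen}

From (1): Kiri ∉ Budget.
(9): Pita matches Kiri: Pita ∉ Budget.
(6) (exactly one): Ada ∈ Budget.
Suppose Pita ∈ Audit: no assignment then satisfies all the clues, so Pita ∉ Audit.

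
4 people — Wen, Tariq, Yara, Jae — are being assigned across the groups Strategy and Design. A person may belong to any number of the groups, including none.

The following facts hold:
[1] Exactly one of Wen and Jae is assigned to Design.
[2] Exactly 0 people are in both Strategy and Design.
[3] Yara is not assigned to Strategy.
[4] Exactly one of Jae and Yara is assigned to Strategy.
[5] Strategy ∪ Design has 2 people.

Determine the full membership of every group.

Strategy = {Jae}; Design = {Wen}

From (3): Yara ∉ Strategy.
(4) (exactly one): Jae ∈ Strategy.
Suppose Wen ∈ Strategy: no assignment then satisfies all the clues, so Wen ∉ Strategy.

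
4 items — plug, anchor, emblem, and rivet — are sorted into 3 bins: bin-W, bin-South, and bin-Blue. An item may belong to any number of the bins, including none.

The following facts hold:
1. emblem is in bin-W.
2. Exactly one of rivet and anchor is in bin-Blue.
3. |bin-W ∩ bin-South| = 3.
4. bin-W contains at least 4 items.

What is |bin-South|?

From (1): emblem ∈ bin-W.
(4): only 4 candidates remain for bin-W, so all are in.

3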